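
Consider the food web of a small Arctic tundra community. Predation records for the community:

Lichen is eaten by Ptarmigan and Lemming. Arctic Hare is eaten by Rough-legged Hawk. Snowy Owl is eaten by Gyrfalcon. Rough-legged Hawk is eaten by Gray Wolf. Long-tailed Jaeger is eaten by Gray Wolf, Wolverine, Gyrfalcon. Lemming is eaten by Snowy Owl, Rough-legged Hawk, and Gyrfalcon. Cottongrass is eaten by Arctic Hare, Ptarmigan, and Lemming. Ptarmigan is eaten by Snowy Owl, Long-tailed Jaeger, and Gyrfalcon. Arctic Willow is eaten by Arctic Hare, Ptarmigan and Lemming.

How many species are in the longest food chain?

One longest chain: Cottongrass → Ptarmigan → Long-tailed Jaeger → Wolverine.
It has 4 species and 3 links.

4 species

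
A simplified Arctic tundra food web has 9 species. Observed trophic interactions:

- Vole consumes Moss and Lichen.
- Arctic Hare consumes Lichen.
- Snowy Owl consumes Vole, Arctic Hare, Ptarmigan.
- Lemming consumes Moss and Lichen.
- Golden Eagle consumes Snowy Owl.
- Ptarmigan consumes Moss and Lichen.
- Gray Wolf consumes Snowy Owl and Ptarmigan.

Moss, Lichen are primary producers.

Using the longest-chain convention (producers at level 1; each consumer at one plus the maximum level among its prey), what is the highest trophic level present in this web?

4

Producers (level 1): Moss, Lichen.
Moss → Ptarmigan → Snowy Owl → Golden Eagle gives Golden Eagle level 4.
No species has a prey at level 4, so no species reaches level 5.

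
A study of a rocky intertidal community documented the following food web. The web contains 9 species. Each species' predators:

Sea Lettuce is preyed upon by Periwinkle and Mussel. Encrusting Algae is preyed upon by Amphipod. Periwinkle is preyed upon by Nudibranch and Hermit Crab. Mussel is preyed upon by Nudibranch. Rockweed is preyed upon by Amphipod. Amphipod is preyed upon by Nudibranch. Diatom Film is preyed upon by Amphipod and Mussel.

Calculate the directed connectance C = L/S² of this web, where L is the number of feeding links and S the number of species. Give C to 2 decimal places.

C = 0.12

The web has S = 9 species and L = 10 feeding links.
C = L / S² = 10 / 81 = 0.1235 ≈ 0.12.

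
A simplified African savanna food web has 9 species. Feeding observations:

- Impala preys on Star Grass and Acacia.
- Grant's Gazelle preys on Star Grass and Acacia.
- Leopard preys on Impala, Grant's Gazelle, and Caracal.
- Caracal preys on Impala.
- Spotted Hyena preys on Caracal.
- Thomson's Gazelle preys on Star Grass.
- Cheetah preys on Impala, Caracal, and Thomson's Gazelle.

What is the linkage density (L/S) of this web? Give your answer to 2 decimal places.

There are L = 13 links among S = 9 species.
L/S = 13/9 = 1.4444 ≈ 1.44.

L/S = 1.44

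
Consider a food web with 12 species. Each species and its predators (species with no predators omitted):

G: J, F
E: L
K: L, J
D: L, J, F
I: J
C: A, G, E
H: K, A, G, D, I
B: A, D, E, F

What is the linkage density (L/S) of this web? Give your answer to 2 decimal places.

There are L = 21 links among S = 12 species.
L/S = 21/12 = 1.7500 ≈ 1.75.

L/S = 1.75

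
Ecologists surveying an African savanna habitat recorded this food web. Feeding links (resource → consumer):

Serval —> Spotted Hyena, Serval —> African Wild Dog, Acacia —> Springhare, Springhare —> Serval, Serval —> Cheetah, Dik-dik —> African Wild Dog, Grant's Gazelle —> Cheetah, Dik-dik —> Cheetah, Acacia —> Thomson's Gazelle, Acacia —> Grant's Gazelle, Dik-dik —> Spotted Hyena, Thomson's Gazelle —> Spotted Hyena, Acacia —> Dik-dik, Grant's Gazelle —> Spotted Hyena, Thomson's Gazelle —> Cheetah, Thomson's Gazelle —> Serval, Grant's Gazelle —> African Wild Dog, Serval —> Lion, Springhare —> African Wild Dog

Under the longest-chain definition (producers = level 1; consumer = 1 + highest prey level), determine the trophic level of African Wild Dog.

Trophic level 4

Acacia is a producer → level 1.
Springhare eats Acacia → level 2.
Serval eats Springhare (level 2); other prey at levels: Thomson's Gazelle 2 → level 3.
African Wild Dog eats Serval (level 3); other prey at levels: Grant's Gazelle 2, Dik-dik 2, Springhare 2 → level 4.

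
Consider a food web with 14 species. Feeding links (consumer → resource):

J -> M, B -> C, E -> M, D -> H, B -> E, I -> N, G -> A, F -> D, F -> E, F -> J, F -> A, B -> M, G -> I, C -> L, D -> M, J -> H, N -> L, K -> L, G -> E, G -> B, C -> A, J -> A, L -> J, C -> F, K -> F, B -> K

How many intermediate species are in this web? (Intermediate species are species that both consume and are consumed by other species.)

10

Intermediate species (has both prey and predators): D, J, E, F, L, C, K, N, I, B.
Count: 10.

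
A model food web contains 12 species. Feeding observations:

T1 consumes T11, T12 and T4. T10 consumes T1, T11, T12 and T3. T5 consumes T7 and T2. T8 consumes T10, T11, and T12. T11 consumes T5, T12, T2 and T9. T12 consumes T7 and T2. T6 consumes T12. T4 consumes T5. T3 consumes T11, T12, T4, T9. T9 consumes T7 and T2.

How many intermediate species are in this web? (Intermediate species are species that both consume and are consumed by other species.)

8

Intermediate species (has both prey and predators): T9, T12, T5, T4, T11, T3, T1, T10.
Count: 8.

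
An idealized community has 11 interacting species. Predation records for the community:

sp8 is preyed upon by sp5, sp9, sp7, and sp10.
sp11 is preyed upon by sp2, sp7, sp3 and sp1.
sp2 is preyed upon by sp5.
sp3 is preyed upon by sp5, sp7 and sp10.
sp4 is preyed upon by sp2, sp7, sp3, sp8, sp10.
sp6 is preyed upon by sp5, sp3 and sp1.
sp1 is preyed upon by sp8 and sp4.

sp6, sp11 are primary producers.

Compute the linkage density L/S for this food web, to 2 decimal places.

L/S = 2.00

There are L = 22 links among S = 11 species.
L/S = 22/11 = 2.0000 ≈ 2.00.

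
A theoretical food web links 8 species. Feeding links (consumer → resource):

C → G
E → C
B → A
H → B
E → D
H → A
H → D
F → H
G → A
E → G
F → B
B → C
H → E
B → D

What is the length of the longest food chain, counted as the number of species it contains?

6 species

One longest chain: A → G → C → B → H → F.
It has 6 species and 5 links.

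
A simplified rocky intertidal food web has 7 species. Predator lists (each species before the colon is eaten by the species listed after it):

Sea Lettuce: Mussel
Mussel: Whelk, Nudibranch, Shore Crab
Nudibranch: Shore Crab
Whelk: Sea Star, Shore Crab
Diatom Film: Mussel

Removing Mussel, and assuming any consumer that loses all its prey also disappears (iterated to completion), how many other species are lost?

4

Remove Mussel.
Round 1: Whelk (all prey gone), Nudibranch (all prey gone) → extinct.
Round 2: Sea Star (all prey gone), Shore Crab (all prey gone) → extinct.
No further losses. Total secondary extinctions: 4.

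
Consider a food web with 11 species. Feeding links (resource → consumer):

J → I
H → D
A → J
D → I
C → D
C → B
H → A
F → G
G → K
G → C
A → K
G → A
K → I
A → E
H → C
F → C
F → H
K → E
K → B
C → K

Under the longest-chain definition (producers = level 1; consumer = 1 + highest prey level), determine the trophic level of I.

F is a producer → level 1.
G eats F → level 2.
C eats G (level 2); other prey at levels: F 1, H 2 → level 3.
D eats C (level 3); other prey at levels: H 2 → level 4.
I eats D (level 4); other prey at levels: K 4, J 4 → level 5.

Trophic level 5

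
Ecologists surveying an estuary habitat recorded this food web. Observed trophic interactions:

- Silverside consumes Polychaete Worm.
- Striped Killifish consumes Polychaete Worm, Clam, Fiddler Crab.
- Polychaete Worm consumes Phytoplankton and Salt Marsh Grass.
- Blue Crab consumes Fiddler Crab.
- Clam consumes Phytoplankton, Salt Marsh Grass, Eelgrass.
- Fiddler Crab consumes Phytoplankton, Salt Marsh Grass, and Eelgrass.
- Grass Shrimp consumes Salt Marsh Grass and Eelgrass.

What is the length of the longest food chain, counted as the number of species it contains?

One longest chain: Salt Marsh Grass → Fiddler Crab → Striped Killifish.
It has 3 species and 2 links.

3 species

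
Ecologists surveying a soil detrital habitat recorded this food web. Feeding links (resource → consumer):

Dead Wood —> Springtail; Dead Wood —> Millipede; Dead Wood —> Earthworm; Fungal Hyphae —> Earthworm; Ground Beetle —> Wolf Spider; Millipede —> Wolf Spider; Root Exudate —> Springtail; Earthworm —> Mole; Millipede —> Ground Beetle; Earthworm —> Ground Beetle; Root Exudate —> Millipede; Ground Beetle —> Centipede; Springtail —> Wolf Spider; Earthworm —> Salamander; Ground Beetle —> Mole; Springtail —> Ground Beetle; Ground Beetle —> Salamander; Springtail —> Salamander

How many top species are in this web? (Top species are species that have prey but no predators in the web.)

4

Top species (has prey, but nothing eats it): Wolf Spider, Salamander, Mole, Centipede.
Count: 4.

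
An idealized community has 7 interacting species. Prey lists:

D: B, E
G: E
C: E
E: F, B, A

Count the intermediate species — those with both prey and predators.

Intermediate species (has both prey and predators): E.
Count: 1.

1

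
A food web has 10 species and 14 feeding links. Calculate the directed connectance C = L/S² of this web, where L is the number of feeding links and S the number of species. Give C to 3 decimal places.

C = 0.140

The web has S = 10 species and L = 14 feeding links.
C = L / S² = 14 / 100 = 0.1400 ≈ 0.140.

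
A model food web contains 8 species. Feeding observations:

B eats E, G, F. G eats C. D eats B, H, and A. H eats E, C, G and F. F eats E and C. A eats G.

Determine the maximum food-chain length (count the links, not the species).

3 links

One longest chain: C → G → A → D.
It has 4 species and 3 links.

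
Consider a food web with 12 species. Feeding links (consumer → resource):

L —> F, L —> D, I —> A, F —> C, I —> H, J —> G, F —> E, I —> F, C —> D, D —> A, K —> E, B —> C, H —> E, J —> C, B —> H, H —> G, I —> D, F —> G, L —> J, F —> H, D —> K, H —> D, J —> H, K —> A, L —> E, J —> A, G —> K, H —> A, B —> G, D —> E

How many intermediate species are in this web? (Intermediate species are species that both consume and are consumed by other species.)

7

Intermediate species (has both prey and predators): K, D, G, H, C, J, F.
Count: 7.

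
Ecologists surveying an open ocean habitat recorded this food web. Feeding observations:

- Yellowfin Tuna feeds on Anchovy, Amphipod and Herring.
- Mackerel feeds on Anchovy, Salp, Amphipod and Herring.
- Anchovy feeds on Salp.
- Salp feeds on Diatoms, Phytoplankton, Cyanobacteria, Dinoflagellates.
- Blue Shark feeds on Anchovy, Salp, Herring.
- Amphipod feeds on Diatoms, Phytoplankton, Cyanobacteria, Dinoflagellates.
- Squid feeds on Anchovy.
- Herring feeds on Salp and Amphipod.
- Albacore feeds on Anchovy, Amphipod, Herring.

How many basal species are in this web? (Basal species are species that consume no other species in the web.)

Basal species (no prey listed): Dinoflagellates, Cyanobacteria, Phytoplankton, Diatoms.
Count: 4.

4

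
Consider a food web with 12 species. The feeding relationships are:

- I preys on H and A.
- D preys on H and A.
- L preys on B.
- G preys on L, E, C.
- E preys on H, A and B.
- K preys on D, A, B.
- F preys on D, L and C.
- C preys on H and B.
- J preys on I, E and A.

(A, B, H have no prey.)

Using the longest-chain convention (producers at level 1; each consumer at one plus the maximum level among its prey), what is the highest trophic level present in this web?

Producers (level 1): A, B, H.
B → C → G gives G level 3.
No species has a prey at level 3, so no species reaches level 4.

3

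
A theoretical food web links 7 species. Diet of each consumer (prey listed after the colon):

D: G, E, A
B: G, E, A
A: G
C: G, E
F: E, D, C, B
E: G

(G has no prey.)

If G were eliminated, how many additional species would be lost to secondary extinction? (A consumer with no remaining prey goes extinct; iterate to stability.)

Remove G.
Round 1: E (all prey gone), A (all prey gone) → extinct.
Round 2: D (all prey gone), C (all prey gone), B (all prey gone) → extinct.
Round 3: F (all prey gone) → extinct.
No further losses. Total secondary extinctions: 6.

6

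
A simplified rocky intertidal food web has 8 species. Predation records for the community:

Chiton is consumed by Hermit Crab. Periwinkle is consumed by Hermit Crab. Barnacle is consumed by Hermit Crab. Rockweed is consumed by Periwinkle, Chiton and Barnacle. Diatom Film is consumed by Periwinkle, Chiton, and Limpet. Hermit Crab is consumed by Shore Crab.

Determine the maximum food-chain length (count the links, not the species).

One longest chain: Diatom Film → Chiton → Hermit Crab → Shore Crab.
It has 4 species and 3 links.

3 links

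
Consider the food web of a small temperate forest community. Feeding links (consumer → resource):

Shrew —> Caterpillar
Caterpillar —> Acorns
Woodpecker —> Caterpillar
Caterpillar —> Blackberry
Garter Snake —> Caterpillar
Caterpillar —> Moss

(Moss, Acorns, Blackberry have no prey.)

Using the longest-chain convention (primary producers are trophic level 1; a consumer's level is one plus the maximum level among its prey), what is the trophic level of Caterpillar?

Trophic level 2

Moss is a producer → level 1.
Caterpillar eats Moss (level 1); other prey at levels: Acorns 1, Blackberry 1 → level 2.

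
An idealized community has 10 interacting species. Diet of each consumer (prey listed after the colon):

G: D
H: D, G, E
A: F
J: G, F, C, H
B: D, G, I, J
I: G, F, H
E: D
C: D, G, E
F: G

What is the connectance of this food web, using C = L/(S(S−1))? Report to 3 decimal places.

The web has S = 10 species and L = 21 feeding links.
C = L / (S(S−1)) = 21 / 90 = 0.2333 ≈ 0.233.

C = 0.233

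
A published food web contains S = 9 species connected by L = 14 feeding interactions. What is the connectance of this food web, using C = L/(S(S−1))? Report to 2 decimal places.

The web has S = 9 species and L = 14 feeding links.
C = L / (S(S−1)) = 14 / 72 = 0.1944 ≈ 0.19.

C = 0.19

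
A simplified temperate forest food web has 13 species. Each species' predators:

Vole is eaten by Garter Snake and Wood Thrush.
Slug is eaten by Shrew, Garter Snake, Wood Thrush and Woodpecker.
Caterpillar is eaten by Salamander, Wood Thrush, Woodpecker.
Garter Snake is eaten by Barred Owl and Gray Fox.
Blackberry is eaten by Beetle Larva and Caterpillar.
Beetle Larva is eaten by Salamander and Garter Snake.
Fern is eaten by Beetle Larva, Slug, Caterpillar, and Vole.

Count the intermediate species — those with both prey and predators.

5

Intermediate species (has both prey and predators): Vole, Caterpillar, Beetle Larva, Slug, Garter Snake.
Count: 5.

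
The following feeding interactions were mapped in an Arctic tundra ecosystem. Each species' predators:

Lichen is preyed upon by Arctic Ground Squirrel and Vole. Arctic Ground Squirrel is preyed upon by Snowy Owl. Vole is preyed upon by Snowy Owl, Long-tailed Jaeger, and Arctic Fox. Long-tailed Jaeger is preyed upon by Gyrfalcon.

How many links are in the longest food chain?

3 links

One longest chain: Lichen → Vole → Long-tailed Jaeger → Gyrfalcon.
It has 4 species and 3 links.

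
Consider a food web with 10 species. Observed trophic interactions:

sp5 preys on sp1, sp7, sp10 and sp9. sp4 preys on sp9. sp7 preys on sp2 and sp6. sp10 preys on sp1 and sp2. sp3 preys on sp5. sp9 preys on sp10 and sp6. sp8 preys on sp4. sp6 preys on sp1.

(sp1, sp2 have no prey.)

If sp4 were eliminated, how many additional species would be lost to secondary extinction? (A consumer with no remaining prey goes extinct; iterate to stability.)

Remove sp4.
Round 1: sp8 (all prey gone) → extinct.
No further losses. Total secondary extinctions: 1.

1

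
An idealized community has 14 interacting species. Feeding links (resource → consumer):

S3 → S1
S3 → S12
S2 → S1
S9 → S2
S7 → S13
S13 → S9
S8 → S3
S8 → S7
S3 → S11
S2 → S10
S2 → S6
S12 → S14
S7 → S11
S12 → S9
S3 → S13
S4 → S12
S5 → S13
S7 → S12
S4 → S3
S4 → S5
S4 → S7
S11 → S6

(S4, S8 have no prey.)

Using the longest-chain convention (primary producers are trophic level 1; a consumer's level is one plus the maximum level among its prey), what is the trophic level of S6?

Trophic level 6

S4 is a producer → level 1.
S3 eats S4 (level 1); other prey at levels: S8 1 → level 2.
S12 eats S3 (level 2); other prey at levels: S4 1, S7 2 → level 3.
S9 eats S12 (level 3); other prey at levels: S13 3 → level 4.
S2 eats S9 → level 5.
S6 eats S2 (level 5); other prey at levels: S11 3 → level 6.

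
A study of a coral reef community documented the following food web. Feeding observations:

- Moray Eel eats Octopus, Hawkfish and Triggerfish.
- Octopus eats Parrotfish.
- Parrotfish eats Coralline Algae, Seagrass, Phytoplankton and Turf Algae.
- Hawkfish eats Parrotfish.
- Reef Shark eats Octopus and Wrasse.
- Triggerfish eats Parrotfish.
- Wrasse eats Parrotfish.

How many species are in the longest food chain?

4 species

One longest chain: Coralline Algae → Parrotfish → Triggerfish → Moray Eel.
It has 4 species and 3 links.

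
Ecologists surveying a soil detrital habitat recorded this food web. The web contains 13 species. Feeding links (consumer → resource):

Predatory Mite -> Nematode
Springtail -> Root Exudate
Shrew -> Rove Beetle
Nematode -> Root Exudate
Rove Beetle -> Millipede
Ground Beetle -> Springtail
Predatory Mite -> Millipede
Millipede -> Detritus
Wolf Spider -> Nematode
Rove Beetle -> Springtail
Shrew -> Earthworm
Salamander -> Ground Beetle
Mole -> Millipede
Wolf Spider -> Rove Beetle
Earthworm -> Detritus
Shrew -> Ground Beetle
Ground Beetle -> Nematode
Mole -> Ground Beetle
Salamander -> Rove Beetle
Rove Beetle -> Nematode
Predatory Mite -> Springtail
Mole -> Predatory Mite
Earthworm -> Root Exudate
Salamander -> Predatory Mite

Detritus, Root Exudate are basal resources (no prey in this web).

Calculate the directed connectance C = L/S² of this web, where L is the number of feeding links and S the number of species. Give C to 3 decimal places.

C = 0.142

The web has S = 13 species and L = 24 feeding links.
C = L / S² = 24 / 169 = 0.1420 ≈ 0.142.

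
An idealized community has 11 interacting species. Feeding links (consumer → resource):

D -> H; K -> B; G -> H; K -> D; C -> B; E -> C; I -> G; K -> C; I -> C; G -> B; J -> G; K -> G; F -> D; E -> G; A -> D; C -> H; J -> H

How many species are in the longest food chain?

One longest chain: H → D → F.
It has 3 species and 2 links.

3 species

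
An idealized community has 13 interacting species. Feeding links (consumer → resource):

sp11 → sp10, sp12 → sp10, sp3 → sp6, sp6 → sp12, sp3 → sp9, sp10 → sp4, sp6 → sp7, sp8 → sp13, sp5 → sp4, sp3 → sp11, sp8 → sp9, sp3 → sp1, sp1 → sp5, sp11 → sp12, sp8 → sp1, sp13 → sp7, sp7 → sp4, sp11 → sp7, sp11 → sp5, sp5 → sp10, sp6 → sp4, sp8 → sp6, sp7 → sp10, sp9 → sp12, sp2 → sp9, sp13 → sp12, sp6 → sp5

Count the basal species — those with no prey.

Basal species (no prey listed): sp4.
Count: 1.

1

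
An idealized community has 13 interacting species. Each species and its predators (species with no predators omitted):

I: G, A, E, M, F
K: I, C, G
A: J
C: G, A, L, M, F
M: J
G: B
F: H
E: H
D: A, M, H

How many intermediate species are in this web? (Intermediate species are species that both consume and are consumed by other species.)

7

Intermediate species (has both prey and predators): I, C, G, A, E, M, F.
Count: 7.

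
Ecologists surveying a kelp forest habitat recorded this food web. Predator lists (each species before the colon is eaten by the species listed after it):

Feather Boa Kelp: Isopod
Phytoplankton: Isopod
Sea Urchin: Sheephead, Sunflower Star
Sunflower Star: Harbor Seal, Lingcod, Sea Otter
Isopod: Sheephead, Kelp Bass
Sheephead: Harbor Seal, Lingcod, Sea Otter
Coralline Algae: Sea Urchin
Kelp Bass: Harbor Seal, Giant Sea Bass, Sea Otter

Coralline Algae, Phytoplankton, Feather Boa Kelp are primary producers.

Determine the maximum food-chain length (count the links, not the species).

One longest chain: Phytoplankton → Isopod → Sheephead → Harbor Seal.
It has 4 species and 3 links.

3 links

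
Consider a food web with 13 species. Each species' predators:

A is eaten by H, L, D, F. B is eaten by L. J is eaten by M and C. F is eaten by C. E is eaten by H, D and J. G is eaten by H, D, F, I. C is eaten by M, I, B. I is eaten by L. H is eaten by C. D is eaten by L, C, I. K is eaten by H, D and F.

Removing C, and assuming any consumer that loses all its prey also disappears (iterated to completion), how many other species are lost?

1

Remove C.
Round 1: B (all prey gone) → extinct.
No further losses. Total secondary extinctions: 1.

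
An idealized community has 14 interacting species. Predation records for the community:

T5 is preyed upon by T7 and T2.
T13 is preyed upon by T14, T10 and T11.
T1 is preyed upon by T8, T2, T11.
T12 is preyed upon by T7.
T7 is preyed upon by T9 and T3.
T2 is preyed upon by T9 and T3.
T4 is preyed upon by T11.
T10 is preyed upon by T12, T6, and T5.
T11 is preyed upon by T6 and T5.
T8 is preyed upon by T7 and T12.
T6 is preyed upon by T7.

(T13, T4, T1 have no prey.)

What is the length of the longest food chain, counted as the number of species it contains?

5 species

One longest chain: T13 → T10 → T6 → T7 → T9.
It has 5 species and 4 links.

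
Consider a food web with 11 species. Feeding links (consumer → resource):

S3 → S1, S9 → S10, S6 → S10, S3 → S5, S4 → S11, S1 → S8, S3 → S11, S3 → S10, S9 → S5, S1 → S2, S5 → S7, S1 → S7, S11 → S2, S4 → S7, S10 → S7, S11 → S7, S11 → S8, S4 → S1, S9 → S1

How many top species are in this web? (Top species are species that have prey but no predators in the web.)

4

Top species (has prey, but nothing eats it): S6, S9, S4, S3.
Count: 4.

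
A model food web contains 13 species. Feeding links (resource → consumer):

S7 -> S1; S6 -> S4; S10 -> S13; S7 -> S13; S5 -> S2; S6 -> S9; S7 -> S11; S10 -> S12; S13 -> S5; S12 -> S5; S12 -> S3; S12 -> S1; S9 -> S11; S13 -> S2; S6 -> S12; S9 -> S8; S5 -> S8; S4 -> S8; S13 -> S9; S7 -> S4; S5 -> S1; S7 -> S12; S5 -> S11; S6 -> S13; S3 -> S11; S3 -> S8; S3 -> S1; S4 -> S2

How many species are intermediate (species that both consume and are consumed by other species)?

Intermediate species (has both prey and predators): S12, S13, S4, S9, S3, S5.
Count: 6.

6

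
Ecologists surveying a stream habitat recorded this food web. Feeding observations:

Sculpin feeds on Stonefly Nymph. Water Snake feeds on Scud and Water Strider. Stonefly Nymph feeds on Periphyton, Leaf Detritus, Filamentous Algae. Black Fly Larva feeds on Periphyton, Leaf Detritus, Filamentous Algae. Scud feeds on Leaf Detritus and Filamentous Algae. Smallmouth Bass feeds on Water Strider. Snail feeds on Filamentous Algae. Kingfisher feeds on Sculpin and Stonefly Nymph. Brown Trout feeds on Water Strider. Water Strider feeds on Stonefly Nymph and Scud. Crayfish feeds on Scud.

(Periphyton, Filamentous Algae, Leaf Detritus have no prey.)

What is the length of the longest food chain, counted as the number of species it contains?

4 species

One longest chain: Periphyton → Stonefly Nymph → Water Strider → Water Snake.
It has 4 species and 3 links.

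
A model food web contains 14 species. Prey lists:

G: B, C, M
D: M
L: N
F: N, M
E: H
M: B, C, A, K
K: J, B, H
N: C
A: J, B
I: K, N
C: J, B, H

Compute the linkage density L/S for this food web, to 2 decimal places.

There are L = 23 links among S = 14 species.
L/S = 23/14 = 1.6429 ≈ 1.64.

L/S = 1.64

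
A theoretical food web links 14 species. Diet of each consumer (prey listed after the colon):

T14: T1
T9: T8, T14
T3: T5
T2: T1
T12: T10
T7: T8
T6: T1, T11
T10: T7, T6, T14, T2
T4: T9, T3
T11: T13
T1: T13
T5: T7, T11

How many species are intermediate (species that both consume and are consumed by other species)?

10

Intermediate species (has both prey and predators): T7, T1, T11, T6, T5, T14, T2, T10, T9, T3.
Count: 10.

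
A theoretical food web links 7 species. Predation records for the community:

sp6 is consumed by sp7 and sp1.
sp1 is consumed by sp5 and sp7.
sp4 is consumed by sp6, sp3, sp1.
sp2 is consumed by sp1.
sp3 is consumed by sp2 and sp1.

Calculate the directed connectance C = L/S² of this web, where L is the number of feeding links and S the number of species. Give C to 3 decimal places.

The web has S = 7 species and L = 10 feeding links.
C = L / S² = 10 / 49 = 0.2041 ≈ 0.204.

C = 0.204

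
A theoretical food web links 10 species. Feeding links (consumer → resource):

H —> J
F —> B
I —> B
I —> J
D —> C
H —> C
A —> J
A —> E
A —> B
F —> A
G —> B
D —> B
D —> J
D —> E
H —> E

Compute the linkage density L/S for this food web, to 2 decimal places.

There are L = 15 links among S = 10 species.
L/S = 15/10 = 1.5000 ≈ 1.50.

L/S = 1.50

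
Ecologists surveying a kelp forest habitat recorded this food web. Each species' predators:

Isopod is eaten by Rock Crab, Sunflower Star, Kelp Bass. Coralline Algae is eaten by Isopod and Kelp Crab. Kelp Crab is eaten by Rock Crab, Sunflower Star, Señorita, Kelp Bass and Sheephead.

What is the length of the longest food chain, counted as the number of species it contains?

3 species

One longest chain: Coralline Algae → Isopod → Kelp Bass.
It has 3 species and 2 links.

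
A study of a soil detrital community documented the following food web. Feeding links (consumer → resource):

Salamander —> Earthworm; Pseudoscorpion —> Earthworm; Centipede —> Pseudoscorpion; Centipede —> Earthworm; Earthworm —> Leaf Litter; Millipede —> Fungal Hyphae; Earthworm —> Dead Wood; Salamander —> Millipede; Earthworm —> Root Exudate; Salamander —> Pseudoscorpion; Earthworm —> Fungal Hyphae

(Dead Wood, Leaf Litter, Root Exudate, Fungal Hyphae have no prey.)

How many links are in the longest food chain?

3 links

One longest chain: Dead Wood → Earthworm → Pseudoscorpion → Salamander.
It has 4 species and 3 links.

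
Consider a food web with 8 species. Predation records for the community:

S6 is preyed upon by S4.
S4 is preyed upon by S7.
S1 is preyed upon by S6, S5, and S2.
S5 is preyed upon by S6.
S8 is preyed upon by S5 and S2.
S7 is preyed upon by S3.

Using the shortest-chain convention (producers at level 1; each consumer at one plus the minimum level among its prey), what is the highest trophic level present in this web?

5

Producers (level 1): S1, S8.
Following each consumer down to its lowest-level prey: S1 → S6 → S4 → S7 → S3 (levels 1 through 5).
All prey of S3 (S7 4) are at level 4 or above, so S3 is at level 1 + 4 = 5.
Every consumer has at least one prey at level 4 or below, so none exceeds level 5.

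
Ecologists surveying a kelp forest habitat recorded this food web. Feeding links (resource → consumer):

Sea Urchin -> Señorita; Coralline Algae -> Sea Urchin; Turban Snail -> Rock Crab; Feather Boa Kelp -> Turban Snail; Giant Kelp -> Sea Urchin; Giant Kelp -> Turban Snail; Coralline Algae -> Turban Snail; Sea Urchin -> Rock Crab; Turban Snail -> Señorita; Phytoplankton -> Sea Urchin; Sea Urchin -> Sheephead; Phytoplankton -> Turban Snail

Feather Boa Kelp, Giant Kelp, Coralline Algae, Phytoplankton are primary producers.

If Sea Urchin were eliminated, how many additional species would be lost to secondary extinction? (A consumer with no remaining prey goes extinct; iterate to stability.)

1

Remove Sea Urchin.
Round 1: Sheephead (all prey gone) → extinct.
No further losses. Total secondary extinctions: 1.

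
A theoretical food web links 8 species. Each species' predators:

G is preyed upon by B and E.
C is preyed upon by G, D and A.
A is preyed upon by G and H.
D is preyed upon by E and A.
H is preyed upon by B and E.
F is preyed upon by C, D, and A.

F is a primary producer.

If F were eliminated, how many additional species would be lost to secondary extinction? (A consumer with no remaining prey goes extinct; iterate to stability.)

7

Remove F.
Round 1: C (all prey gone) → extinct.
Round 2: D (all prey gone) → extinct.
Round 3: A (all prey gone) → extinct.
Round 4: G (all prey gone), H (all prey gone) → extinct.
Round 5: E (all prey gone), B (all prey gone) → extinct.
No further losses. Total secondary extinctions: 7.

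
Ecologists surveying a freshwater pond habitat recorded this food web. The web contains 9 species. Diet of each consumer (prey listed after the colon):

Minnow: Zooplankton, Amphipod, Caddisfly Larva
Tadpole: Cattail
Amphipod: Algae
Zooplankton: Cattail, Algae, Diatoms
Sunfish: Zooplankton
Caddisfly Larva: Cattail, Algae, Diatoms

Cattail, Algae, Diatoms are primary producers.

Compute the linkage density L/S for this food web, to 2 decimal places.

There are L = 12 links among S = 9 species.
L/S = 12/9 = 1.3333 ≈ 1.33.

L/S = 1.33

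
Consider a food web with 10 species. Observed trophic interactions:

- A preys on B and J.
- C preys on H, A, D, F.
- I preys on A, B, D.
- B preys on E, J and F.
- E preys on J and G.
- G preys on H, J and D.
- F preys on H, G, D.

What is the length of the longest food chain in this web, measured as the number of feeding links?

5 links

One longest chain: H → G → F → B → A → I.
It has 6 species and 5 links.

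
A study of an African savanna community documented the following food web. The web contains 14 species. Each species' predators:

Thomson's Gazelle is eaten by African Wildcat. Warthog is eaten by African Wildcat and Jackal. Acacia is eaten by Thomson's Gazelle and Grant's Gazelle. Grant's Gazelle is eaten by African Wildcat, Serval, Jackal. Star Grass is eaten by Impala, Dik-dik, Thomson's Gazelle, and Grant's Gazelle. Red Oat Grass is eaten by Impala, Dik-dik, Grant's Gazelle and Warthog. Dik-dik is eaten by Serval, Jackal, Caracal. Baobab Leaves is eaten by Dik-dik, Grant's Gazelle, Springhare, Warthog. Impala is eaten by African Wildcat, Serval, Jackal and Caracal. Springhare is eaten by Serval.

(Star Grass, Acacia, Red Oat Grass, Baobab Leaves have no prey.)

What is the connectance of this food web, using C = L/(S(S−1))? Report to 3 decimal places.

C = 0.154

The web has S = 14 species and L = 28 feeding links.
C = L / (S(S−1)) = 28 / 182 = 0.1538 ≈ 0.154.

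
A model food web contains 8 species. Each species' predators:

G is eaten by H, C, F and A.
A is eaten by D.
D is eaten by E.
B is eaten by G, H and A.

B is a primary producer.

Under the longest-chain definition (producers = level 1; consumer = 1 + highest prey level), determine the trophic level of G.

B is a producer → level 1.
G eats B → level 2.

Trophic level 2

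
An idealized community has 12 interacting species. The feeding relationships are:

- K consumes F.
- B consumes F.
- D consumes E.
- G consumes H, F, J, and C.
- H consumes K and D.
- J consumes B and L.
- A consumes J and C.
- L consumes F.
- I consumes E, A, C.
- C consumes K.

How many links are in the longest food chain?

One longest chain: F → B → J → A → I.
It has 5 species and 4 links.

4 links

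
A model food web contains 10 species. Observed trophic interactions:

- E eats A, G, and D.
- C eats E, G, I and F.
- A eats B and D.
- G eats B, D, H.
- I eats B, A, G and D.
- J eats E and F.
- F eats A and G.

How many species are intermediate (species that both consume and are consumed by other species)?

Intermediate species (has both prey and predators): A, G, E, F, I.
Count: 5.

5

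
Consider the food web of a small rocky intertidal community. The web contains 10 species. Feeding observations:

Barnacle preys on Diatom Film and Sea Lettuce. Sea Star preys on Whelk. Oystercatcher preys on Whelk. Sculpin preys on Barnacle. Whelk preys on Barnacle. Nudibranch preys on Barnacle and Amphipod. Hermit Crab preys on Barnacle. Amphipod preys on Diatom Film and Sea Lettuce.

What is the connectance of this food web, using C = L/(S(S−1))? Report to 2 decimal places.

The web has S = 10 species and L = 11 feeding links.
C = L / (S(S−1)) = 11 / 90 = 0.1222 ≈ 0.12.

C = 0.12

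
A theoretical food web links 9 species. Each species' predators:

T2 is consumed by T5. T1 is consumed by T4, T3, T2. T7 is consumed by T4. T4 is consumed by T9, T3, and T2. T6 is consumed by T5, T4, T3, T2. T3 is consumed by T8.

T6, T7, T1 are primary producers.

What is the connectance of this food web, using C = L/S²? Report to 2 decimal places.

The web has S = 9 species and L = 13 feeding links.
C = L / S² = 13 / 81 = 0.1605 ≈ 0.16.

C = 0.16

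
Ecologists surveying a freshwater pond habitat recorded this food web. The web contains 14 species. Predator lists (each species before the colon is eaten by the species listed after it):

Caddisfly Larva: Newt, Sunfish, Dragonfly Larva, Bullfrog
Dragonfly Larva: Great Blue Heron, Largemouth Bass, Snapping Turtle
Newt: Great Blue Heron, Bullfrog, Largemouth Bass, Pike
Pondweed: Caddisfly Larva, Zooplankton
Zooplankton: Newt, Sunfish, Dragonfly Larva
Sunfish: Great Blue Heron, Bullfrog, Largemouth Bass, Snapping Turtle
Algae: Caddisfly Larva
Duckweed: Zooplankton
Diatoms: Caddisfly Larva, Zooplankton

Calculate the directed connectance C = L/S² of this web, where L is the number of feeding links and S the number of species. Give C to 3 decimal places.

C = 0.122

The web has S = 14 species and L = 24 feeding links.
C = L / S² = 24 / 196 = 0.1224 ≈ 0.122.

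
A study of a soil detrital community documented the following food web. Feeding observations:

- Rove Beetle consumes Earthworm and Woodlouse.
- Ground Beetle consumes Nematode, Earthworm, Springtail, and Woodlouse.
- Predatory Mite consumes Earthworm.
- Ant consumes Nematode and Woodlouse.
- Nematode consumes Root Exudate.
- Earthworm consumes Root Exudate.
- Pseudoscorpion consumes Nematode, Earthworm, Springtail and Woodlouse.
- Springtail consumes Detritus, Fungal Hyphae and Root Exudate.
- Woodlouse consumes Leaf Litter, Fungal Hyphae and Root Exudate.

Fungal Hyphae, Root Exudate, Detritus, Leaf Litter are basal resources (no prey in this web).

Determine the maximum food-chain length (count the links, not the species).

2 links

One longest chain: Fungal Hyphae → Springtail → Ground Beetle.
It has 3 species and 2 links.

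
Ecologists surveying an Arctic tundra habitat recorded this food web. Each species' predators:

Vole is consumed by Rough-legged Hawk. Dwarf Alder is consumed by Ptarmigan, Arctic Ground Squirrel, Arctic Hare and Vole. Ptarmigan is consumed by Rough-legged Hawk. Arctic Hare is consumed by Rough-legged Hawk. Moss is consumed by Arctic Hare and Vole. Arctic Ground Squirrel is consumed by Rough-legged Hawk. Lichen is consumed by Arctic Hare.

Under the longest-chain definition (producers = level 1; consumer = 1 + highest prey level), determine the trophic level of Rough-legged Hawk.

Trophic level 3

Dwarf Alder is a producer → level 1.
Vole eats Dwarf Alder (level 1); other prey at levels: Moss 1 → level 2.
Rough-legged Hawk eats Vole (level 2); other prey at levels: Arctic Ground Squirrel 2, Arctic Hare 2, Ptarmigan 2 → level 3.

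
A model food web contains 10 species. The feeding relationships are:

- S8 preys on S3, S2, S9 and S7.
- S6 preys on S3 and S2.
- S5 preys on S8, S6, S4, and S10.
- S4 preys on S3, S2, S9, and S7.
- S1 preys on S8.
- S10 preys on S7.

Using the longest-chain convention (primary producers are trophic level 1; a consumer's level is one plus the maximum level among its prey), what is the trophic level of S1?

Trophic level 3

S9 is a producer → level 1.
S8 eats S9 (level 1); other prey at levels: S7 1, S3 1, S2 1 → level 2.
S1 eats S8 → level 3.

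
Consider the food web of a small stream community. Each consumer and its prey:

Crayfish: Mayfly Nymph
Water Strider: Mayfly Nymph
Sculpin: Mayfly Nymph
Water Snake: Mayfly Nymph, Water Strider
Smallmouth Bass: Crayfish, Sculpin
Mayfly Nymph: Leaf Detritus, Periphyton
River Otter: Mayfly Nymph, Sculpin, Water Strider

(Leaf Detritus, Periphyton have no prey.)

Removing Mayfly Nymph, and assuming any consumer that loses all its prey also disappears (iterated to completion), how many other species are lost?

6

Remove Mayfly Nymph.
Round 1: Crayfish (all prey gone), Sculpin (all prey gone), Water Strider (all prey gone) → extinct.
Round 2: Smallmouth Bass (all prey gone), Water Snake (all prey gone), River Otter (all prey gone) → extinct.
No further losses. Total secondary extinctions: 6.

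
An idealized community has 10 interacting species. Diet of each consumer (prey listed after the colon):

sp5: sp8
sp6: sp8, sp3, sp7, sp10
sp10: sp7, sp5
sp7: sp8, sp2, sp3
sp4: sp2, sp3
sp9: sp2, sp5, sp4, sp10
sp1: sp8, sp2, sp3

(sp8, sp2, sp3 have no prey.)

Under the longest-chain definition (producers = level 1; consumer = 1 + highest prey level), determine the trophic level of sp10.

Trophic level 3

sp8 is a producer → level 1.
sp7 eats sp8 (level 1); other prey at levels: sp2 1, sp3 1 → level 2.
sp10 eats sp7 (level 2); other prey at levels: sp5 2 → level 3.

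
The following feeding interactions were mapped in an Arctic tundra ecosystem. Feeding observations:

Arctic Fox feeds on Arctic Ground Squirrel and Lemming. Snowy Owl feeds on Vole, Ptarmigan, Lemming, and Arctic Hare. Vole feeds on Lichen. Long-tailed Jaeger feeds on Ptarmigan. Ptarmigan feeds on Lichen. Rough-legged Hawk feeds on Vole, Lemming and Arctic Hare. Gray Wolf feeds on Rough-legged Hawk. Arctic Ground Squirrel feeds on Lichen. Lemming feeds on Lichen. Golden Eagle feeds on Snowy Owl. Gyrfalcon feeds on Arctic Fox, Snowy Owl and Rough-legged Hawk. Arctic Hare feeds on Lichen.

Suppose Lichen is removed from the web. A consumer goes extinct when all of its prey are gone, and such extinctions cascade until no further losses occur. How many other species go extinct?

12

Remove Lichen.
Round 1: Lemming (all prey gone), Arctic Ground Squirrel (all prey gone), Ptarmigan (all prey gone), Arctic Hare (all prey gone), Vole (all prey gone) → extinct.
Round 2: Rough-legged Hawk (all prey gone), Snowy Owl (all prey gone), Arctic Fox (all prey gone), Long-tailed Jaeger (all prey gone) → extinct.
Round 3: Gyrfalcon (all prey gone), Golden Eagle (all prey gone), Gray Wolf (all prey gone) → extinct.
No further losses. Total secondary extinctions: 12.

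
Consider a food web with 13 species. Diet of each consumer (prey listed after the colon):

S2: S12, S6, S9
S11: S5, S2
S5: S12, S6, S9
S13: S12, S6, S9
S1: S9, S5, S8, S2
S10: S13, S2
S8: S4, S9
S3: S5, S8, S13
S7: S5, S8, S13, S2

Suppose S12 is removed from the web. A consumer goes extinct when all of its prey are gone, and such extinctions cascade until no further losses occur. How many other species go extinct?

Remove S12.
Every predator of it retains at least one other prey: S5 still has S6, S9; S13 still has S6, S9; S2 still has S6, S9.
No consumer loses all prey, so no secondary extinctions occur.

0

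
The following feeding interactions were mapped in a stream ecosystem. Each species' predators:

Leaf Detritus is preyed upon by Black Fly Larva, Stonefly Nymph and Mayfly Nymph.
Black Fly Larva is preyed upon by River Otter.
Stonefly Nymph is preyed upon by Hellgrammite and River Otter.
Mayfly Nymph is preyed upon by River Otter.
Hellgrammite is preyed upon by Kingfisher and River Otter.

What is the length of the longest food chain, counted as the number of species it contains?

4 species

One longest chain: Leaf Detritus → Stonefly Nymph → Hellgrammite → Kingfisher.
It has 4 species and 3 links.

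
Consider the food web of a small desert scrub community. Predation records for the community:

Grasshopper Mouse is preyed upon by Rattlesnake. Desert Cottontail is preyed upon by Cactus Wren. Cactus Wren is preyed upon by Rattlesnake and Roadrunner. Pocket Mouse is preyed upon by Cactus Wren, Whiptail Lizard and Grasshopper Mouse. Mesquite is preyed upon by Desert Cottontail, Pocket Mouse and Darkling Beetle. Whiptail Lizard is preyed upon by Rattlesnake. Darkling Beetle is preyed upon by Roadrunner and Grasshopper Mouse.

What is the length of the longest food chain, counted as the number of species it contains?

One longest chain: Mesquite → Desert Cottontail → Cactus Wren → Roadrunner.
It has 4 species and 3 links.

4 species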